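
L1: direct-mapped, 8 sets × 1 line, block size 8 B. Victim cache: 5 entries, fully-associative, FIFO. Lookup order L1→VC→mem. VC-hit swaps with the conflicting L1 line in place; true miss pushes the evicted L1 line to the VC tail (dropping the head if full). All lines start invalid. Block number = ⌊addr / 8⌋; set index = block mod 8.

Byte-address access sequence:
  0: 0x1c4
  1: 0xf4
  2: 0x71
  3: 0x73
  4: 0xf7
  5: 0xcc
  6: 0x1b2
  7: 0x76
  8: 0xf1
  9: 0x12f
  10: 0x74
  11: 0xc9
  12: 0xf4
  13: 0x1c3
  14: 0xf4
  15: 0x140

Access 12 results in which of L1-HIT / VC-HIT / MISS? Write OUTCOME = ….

#0 0x1c4→b56/s0 MISS; vc=[]
#1 0xf4→b30/s6 MISS; vc=[]
#2 0x71→b14/s6 MISS; vc=[30]
#3 0x73→b14/s6 L1-HIT; vc=[30]
#4 0xf7→b30/s6 VC-HIT; vc=[14]
#5 0xcc→b25/s1 MISS; vc=[14]
#6 0x1b2→b54/s6 MISS; vc=[14,30]
#7 0x76→b14/s6 VC-HIT; vc=[54,30]
#8 0xf1→b30/s6 VC-HIT; vc=[54,14]
#9 0x12f→b37/s5 MISS; vc=[54,14]
#10 0x74→b14/s6 VC-HIT; vc=[54,30]
#11 0xc9→b25/s1 L1-HIT; vc=[54,30]
#12 0xf4→b30/s6 VC-HIT; vc=[54,14]
#13 0x1c3→b56/s0 L1-HIT; vc=[54,14]
#14 0xf4→b30/s6 L1-HIT; vc=[54,14]
#15 0x140→b40/s0 MISS; vc=[54,14,56]

OUTCOME = VC-HIT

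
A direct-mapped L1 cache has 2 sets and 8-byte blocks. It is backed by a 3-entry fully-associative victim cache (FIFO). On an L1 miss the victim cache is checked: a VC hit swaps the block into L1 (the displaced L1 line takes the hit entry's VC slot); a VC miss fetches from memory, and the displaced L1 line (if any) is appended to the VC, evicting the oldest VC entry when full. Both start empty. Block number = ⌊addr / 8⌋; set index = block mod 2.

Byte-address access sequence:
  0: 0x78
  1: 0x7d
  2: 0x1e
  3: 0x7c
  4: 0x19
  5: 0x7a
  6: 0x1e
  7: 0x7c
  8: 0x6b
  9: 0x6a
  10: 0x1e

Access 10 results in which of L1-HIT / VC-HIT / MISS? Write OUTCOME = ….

  [0] addr=0x78 blk=15 s=1: MISS | VC []
  [1] addr=0x7d blk=15 s=1: L1-HIT | VC []
  [2] addr=0x1e blk=3 s=1: MISS | VC [15]
  [3] addr=0x7c blk=15 s=1: VC-HIT | VC [3]
  [4] addr=0x19 blk=3 s=1: VC-HIT | VC [15]
  [5] addr=0x7a blk=15 s=1: VC-HIT | VC [3]
  [6] addr=0x1e blk=3 s=1: VC-HIT | VC [15]
  [7] addr=0x7c blk=15 s=1: VC-HIT | VC [3]
  [8] addr=0x6b blk=13 s=1: MISS | VC [3, 15]
  [9] addr=0x6a blk=13 s=1: L1-HIT | VC [3, 15]
  [10] addr=0x1e blk=3 s=1: VC-HIT | VC [13, 15]

OUTCOME = VC-HIT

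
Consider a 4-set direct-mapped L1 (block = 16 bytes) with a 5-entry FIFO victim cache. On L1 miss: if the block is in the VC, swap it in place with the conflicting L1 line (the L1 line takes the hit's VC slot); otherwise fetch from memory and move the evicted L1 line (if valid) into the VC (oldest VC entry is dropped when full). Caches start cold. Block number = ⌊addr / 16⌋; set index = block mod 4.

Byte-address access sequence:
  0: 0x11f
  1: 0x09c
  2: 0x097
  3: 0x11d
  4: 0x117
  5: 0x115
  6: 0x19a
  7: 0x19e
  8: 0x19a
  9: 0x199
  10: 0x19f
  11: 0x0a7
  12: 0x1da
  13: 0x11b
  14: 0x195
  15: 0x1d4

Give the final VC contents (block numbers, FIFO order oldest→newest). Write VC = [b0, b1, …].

  [0] addr=0x11f blk=17 s=1: MISS | VC []
  [1] addr=0x9c blk=9 s=1: MISS | VC [17]
  [2] addr=0x97 blk=9 s=1: L1-HIT | VC [17]
  [3] addr=0x11d blk=17 s=1: VC-HIT | VC [9]
  [4] addr=0x117 blk=17 s=1: L1-HIT | VC [9]
  [5] addr=0x115 blk=17 s=1: L1-HIT | VC [9]
  [6] addr=0x19a blk=25 s=1: MISS | VC [9, 17]
  [7] addr=0x19e blk=25 s=1: L1-HIT | VC [9, 17]
  [8] addr=0x19a blk=25 s=1: L1-HIT | VC [9, 17]
  [9] addr=0x199 blk=25 s=1: L1-HIT | VC [9, 17]
  [10] addr=0x19f blk=25 s=1: L1-HIT | VC [9, 17]
  [11] addr=0xa7 blk=10 s=2: MISS | VC [9, 17]
  [12] addr=0x1da blk=29 s=1: MISS | VC [9, 17, 25]
  [13] addr=0x11b blk=17 s=1: VC-HIT | VC [9, 29, 25]
  [14] addr=0x195 blk=25 s=1: VC-HIT | VC [9, 29, 17]
  [15] addr=0x1d4 blk=29 s=1: VC-HIT | VC [9, 25, 17]

VC = [9, 25, 17]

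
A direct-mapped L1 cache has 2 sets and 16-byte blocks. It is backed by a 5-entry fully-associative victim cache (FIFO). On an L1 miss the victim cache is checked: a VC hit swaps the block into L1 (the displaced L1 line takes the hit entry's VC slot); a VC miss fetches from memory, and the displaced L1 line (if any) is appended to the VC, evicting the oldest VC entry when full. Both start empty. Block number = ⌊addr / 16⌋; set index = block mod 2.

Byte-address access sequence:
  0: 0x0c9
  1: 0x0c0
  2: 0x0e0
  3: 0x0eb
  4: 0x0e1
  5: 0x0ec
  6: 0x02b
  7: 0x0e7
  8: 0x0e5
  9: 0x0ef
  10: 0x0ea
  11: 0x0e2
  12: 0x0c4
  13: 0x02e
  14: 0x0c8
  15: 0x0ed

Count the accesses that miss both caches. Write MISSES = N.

#0 0xc9→b12/s0 MISS; vc=[]
#1 0xc0→b12/s0 L1-HIT; vc=[]
#2 0xe0→b14/s0 MISS; vc=[12]
#3 0xeb→b14/s0 L1-HIT; vc=[12]
#4 0xe1→b14/s0 L1-HIT; vc=[12]
#5 0xec→b14/s0 L1-HIT; vc=[12]
#6 0x2b→b2/s0 MISS; vc=[12,14]
#7 0xe7→b14/s0 VC-HIT; vc=[12,2]
#8 0xe5→b14/s0 L1-HIT; vc=[12,2]
#9 0xef→b14/s0 L1-HIT; vc=[12,2]
#10 0xea→b14/s0 L1-HIT; vc=[12,2]
#11 0xe2→b14/s0 L1-HIT; vc=[12,2]
#12 0xc4→b12/s0 VC-HIT; vc=[14,2]
#13 0x2e→b2/s0 VC-HIT; vc=[14,12]
#14 0xc8→b12/s0 VC-HIT; vc=[14,2]
#15 0xed→b14/s0 VC-HIT; vc=[12,2]

MISSES = 3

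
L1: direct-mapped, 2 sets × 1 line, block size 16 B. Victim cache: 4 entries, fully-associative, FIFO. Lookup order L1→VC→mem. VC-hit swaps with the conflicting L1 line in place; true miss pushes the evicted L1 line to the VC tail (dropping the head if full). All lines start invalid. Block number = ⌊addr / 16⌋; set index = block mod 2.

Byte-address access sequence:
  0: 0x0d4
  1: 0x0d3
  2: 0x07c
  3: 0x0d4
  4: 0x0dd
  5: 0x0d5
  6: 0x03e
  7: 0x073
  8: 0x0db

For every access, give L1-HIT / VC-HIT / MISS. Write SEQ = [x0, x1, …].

SEQ = [MISS, L1-HIT, MISS, VC-HIT, L1-HIT, L1-HIT, MISS, VC-HIT, VC-HIT]

  [0] addr=0xd4 blk=13 s=1: MISS | VC []
  [1] addr=0xd3 blk=13 s=1: L1-HIT | VC []
  [2] addr=0x7c blk=7 s=1: MISS | VC [13]
  [3] addr=0xd4 blk=13 s=1: VC-HIT | VC [7]
  [4] addr=0xdd blk=13 s=1: L1-HIT | VC [7]
  [5] addr=0xd5 blk=13 s=1: L1-HIT | VC [7]
  [6] addr=0x3e blk=3 s=1: MISS | VC [7, 13]
  [7] addr=0x73 blk=7 s=1: VC-HIT | VC [3, 13]
  [8] addr=0xdb blk=13 s=1: VC-HIT | VC [3, 7]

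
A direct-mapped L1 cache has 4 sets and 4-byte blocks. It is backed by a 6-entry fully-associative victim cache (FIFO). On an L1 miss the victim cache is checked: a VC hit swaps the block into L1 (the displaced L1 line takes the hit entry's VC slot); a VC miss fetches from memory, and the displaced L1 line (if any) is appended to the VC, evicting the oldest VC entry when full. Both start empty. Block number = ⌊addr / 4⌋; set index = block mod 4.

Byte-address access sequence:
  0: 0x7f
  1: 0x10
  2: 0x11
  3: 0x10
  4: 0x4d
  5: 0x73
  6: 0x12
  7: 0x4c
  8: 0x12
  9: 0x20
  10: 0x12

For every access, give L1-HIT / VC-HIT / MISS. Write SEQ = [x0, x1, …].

  [0] addr=0x7f blk=31 s=3: MISS | VC []
  [1] addr=0x10 blk=4 s=0: MISS | VC []
  [2] addr=0x11 blk=4 s=0: L1-HIT | VC []
  [3] addr=0x10 blk=4 s=0: L1-HIT | VC []
  [4] addr=0x4d blk=19 s=3: MISS | VC [31]
  [5] addr=0x73 blk=28 s=0: MISS | VC [31, 4]
  [6] addr=0x12 blk=4 s=0: VC-HIT | VC [31, 28]
  [7] addr=0x4c blk=19 s=3: L1-HIT | VC [31, 28]
  [8] addr=0x12 blk=4 s=0: L1-HIT | VC [31, 28]
  [9] addr=0x20 blk=8 s=0: MISS | VC [31, 28, 4]
  [10] addr=0x12 blk=4 s=0: VC-HIT | VC [31, 28, 8]

SEQ = [MISS, MISS, L1-HIT, L1-HIT, MISS, MISS, VC-HIT, L1-HIT, L1-HIT, MISS, VC-HIT]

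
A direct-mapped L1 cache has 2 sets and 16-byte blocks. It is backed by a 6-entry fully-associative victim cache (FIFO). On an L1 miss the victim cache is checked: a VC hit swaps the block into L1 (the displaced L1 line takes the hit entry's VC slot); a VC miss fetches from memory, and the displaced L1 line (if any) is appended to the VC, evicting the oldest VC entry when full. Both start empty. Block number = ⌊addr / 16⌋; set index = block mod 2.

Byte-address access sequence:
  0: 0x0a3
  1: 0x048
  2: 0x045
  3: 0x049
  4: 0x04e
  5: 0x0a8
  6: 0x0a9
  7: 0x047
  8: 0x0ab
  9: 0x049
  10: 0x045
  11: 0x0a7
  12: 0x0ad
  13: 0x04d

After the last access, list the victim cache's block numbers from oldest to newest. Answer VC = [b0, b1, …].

VC = [10]

0: 0xa3 (blk 10, set 0) → MISS  vc=[]
1: 0x48 (blk 4, set 0) → MISS  vc=[10]
2: 0x45 (blk 4, set 0) → L1-HIT  vc=[10]
3: 0x49 (blk 4, set 0) → L1-HIT  vc=[10]
4: 0x4e (blk 4, set 0) → L1-HIT  vc=[10]
5: 0xa8 (blk 10, set 0) → VC-HIT  vc=[4]
6: 0xa9 (blk 10, set 0) → L1-HIT  vc=[4]
7: 0x47 (blk 4, set 0) → VC-HIT  vc=[10]
8: 0xab (blk 10, set 0) → VC-HIT  vc=[4]
9: 0x49 (blk 4, set 0) → VC-HIT  vc=[10]
10: 0x45 (blk 4, set 0) → L1-HIT  vc=[10]
11: 0xa7 (blk 10, set 0) → VC-HIT  vc=[4]
12: 0xad (blk 10, set 0) → L1-HIT  vc=[4]
13: 0x4d (blk 4, set 0) → VC-HIT  vc=[10]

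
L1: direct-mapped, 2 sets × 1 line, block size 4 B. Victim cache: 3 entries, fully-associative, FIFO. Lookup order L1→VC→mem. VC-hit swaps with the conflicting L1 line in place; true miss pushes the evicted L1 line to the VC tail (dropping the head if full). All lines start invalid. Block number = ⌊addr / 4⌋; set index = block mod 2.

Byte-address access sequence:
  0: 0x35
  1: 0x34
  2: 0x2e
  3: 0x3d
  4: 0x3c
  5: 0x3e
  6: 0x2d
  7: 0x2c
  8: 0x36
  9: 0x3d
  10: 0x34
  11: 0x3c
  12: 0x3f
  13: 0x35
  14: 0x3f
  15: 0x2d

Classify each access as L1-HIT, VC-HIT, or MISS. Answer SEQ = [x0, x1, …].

0: 0x35 (blk 13, set 1) → MISS  vc=[]
1: 0x34 (blk 13, set 1) → L1-HIT  vc=[]
2: 0x2e (blk 11, set 1) → MISS  vc=[13]
3: 0x3d (blk 15, set 1) → MISS  vc=[13, 11]
4: 0x3c (blk 15, set 1) → L1-HIT  vc=[13, 11]
5: 0x3e (blk 15, set 1) → L1-HIT  vc=[13, 11]
6: 0x2d (blk 11, set 1) → VC-HIT  vc=[13, 15]
7: 0x2c (blk 11, set 1) → L1-HIT  vc=[13, 15]
8: 0x36 (blk 13, set 1) → VC-HIT  vc=[11, 15]
9: 0x3d (blk 15, set 1) → VC-HIT  vc=[11, 13]
10: 0x34 (blk 13, set 1) → VC-HIT  vc=[11, 15]
11: 0x3c (blk 15, set 1) → VC-HIT  vc=[11, 13]
12: 0x3f (blk 15, set 1) → L1-HIT  vc=[11, 13]
13: 0x35 (blk 13, set 1) → VC-HIT  vc=[11, 15]
14: 0x3f (blk 15, set 1) → VC-HIT  vc=[11, 13]
15: 0x2d (blk 11, set 1) → VC-HIT  vc=[15, 13]

SEQ = [MISS, L1-HIT, MISS, MISS, L1-HIT, L1-HIT, VC-HIT, L1-HIT, VC-HIT, VC-HIT, VC-HIT, VC-HIT, L1-HIT, VC-HIT, VC-HIT, VC-HIT]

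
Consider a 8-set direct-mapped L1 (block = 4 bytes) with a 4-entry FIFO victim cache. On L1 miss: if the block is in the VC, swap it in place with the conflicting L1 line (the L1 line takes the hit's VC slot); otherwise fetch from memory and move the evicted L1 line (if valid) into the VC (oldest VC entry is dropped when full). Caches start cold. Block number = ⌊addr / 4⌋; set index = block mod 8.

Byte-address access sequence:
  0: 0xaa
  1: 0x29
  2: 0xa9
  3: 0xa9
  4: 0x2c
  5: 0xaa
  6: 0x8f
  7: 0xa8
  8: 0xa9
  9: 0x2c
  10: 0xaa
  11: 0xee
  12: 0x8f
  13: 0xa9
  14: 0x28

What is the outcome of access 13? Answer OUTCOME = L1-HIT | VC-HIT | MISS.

0: 0xaa (blk 42, set 2) → MISS  vc=[]
1: 0x29 (blk 10, set 2) → MISS  vc=[42]
2: 0xa9 (blk 42, set 2) → VC-HIT  vc=[10]
3: 0xa9 (blk 42, set 2) → L1-HIT  vc=[10]
4: 0x2c (blk 11, set 3) → MISS  vc=[10]
5: 0xaa (blk 42, set 2) → L1-HIT  vc=[10]
6: 0x8f (blk 35, set 3) → MISS  vc=[10, 11]
7: 0xa8 (blk 42, set 2) → L1-HIT  vc=[10, 11]
8: 0xa9 (blk 42, set 2) → L1-HIT  vc=[10, 11]
9: 0x2c (blk 11, set 3) → VC-HIT  vc=[10, 35]
10: 0xaa (blk 42, set 2) → L1-HIT  vc=[10, 35]
11: 0xee (blk 59, set 3) → MISS  vc=[10, 35, 11]
12: 0x8f (blk 35, set 3) → VC-HIT  vc=[10, 59, 11]
13: 0xa9 (blk 42, set 2) → L1-HIT  vc=[10, 59, 11]
14: 0x28 (blk 10, set 2) → VC-HIT  vc=[42, 59, 11]

OUTCOME = L1-HIT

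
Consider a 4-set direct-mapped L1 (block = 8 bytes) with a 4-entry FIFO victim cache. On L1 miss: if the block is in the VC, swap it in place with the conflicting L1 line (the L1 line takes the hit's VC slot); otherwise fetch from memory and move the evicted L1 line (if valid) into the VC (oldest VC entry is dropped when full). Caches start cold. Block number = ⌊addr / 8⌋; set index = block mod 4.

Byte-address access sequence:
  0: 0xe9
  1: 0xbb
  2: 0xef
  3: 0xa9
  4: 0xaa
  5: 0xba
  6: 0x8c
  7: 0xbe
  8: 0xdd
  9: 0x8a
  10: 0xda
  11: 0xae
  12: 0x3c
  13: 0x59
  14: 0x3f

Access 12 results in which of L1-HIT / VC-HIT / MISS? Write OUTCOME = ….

  [0] addr=0xe9 blk=29 s=1: MISS | VC []
  [1] addr=0xbb blk=23 s=3: MISS | VC []
  [2] addr=0xef blk=29 s=1: L1-HIT | VC []
  [3] addr=0xa9 blk=21 s=1: MISS | VC [29]
  [4] addr=0xaa blk=21 s=1: L1-HIT | VC [29]
  [5] addr=0xba blk=23 s=3: L1-HIT | VC [29]
  [6] addr=0x8c blk=17 s=1: MISS | VC [29, 21]
  [7] addr=0xbe blk=23 s=3: L1-HIT | VC [29, 21]
  [8] addr=0xdd blk=27 s=3: MISS | VC [29, 21, 23]
  [9] addr=0x8a blk=17 s=1: L1-HIT | VC [29, 21, 23]
  [10] addr=0xda blk=27 s=3: L1-HIT | VC [29, 21, 23]
  [11] addr=0xae blk=21 s=1: VC-HIT | VC [29, 17, 23]
  [12] addr=0x3c blk=7 s=3: MISS | VC [29, 17, 23, 27]
  [13] addr=0x59 blk=11 s=3: MISS | VC [17, 23, 27, 7]
  [14] addr=0x3f blk=7 s=3: VC-HIT | VC [17, 23, 27, 11]

OUTCOME = MISS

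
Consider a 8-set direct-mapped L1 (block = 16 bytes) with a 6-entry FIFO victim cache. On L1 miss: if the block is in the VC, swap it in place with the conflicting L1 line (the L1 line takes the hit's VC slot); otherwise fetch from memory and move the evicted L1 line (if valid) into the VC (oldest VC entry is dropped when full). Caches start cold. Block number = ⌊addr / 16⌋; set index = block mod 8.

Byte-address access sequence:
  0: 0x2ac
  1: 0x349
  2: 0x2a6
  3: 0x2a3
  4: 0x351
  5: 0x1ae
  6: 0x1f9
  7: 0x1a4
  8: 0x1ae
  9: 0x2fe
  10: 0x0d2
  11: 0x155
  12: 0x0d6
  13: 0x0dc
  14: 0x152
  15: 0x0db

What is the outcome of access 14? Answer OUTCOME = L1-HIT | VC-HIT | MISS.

OUTCOME = VC-HIT

  [0] addr=0x2ac blk=42 s=2: MISS | VC []
  [1] addr=0x349 blk=52 s=4: MISS | VC []
  [2] addr=0x2a6 blk=42 s=2: L1-HIT | VC []
  [3] addr=0x2a3 blk=42 s=2: L1-HIT | VC []
  [4] addr=0x351 blk=53 s=5: MISS | VC []
  [5] addr=0x1ae blk=26 s=2: MISS | VC [42]
  [6] addr=0x1f9 blk=31 s=7: MISS | VC [42]
  [7] addr=0x1a4 blk=26 s=2: L1-HIT | VC [42]
  [8] addr=0x1ae blk=26 s=2: L1-HIT | VC [42]
  [9] addr=0x2fe blk=47 s=7: MISS | VC [42, 31]
  [10] addr=0xd2 blk=13 s=5: MISS | VC [42, 31, 53]
  [11] addr=0x155 blk=21 s=5: MISS | VC [42, 31, 53, 13]
  [12] addr=0xd6 blk=13 s=5: VC-HIT | VC [42, 31, 53, 21]
  [13] addr=0xdc blk=13 s=5: L1-HIT | VC [42, 31, 53, 21]
  [14] addr=0x152 blk=21 s=5: VC-HIT | VC [42, 31, 53, 13]
  [15] addr=0xdb blk=13 s=5: VC-HIT | VC [42, 31, 53, 21]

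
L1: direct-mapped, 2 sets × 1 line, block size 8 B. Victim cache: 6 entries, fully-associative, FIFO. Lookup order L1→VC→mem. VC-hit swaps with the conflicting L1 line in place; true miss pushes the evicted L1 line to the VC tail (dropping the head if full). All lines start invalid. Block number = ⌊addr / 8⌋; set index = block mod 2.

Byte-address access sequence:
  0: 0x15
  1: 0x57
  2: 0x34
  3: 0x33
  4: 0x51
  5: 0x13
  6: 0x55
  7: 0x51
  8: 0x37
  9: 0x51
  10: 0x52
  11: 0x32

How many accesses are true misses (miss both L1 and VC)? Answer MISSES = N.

0: 0x15 (blk 2, set 0) → MISS  vc=[]
1: 0x57 (blk 10, set 0) → MISS  vc=[2]
2: 0x34 (blk 6, set 0) → MISS  vc=[2, 10]
3: 0x33 (blk 6, set 0) → L1-HIT  vc=[2, 10]
4: 0x51 (blk 10, set 0) → VC-HIT  vc=[2, 6]
5: 0x13 (blk 2, set 0) → VC-HIT  vc=[10, 6]
6: 0x55 (blk 10, set 0) → VC-HIT  vc=[2, 6]
7: 0x51 (blk 10, set 0) → L1-HIT  vc=[2, 6]
8: 0x37 (blk 6, set 0) → VC-HIT  vc=[2, 10]
9: 0x51 (blk 10, set 0) → VC-HIT  vc=[2, 6]
10: 0x52 (blk 10, set 0) → L1-HIT  vc=[2, 6]
11: 0x32 (blk 6, set 0) → VC-HIT  vc=[2, 10]

MISSES = 3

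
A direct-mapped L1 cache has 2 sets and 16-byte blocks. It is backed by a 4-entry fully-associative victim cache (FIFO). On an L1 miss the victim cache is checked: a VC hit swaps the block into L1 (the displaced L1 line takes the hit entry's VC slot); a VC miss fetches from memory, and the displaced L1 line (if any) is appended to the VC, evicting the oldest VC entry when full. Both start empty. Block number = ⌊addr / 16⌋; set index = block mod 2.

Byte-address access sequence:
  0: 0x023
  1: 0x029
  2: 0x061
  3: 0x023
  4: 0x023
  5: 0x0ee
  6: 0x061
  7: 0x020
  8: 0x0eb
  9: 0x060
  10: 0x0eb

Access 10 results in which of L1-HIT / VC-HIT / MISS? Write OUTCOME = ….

OUTCOME = VC-HIT

0: 0x23 (blk 2, set 0) → MISS  vc=[]
1: 0x29 (blk 2, set 0) → L1-HIT  vc=[]
2: 0x61 (blk 6, set 0) → MISS  vc=[2]
3: 0x23 (blk 2, set 0) → VC-HIT  vc=[6]
4: 0x23 (blk 2, set 0) → L1-HIT  vc=[6]
5: 0xee (blk 14, set 0) → MISS  vc=[6, 2]
6: 0x61 (blk 6, set 0) → VC-HIT  vc=[14, 2]
7: 0x20 (blk 2, set 0) → VC-HIT  vc=[14, 6]
8: 0xeb (blk 14, set 0) → VC-HIT  vc=[2, 6]
9: 0x60 (blk 6, set 0) → VC-HIT  vc=[2, 14]
10: 0xeb (blk 14, set 0) → VC-HIT  vc=[2, 6]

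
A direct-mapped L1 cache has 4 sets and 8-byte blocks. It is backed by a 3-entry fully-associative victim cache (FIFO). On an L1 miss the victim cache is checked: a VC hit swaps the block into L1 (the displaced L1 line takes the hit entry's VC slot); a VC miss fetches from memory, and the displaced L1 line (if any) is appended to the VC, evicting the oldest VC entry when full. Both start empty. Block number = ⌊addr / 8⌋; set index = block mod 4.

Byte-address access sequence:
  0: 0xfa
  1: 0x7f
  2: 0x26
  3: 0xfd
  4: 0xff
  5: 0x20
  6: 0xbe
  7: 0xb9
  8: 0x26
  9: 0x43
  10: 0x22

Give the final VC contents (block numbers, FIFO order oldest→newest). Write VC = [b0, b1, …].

VC = [15, 31, 8]

0: 0xfa (blk 31, set 3) → MISS  vc=[]
1: 0x7f (blk 15, set 3) → MISS  vc=[31]
2: 0x26 (blk 4, set 0) → MISS  vc=[31]
3: 0xfd (blk 31, set 3) → VC-HIT  vc=[15]
4: 0xff (blk 31, set 3) → L1-HIT  vc=[15]
5: 0x20 (blk 4, set 0) → L1-HIT  vc=[15]
6: 0xbe (blk 23, set 3) → MISS  vc=[15, 31]
7: 0xb9 (blk 23, set 3) → L1-HIT  vc=[15, 31]
8: 0x26 (blk 4, set 0) → L1-HIT  vc=[15, 31]
9: 0x43 (blk 8, set 0) → MISS  vc=[15, 31, 4]
10: 0x22 (blk 4, set 0) → VC-HIT  vc=[15, 31, 8]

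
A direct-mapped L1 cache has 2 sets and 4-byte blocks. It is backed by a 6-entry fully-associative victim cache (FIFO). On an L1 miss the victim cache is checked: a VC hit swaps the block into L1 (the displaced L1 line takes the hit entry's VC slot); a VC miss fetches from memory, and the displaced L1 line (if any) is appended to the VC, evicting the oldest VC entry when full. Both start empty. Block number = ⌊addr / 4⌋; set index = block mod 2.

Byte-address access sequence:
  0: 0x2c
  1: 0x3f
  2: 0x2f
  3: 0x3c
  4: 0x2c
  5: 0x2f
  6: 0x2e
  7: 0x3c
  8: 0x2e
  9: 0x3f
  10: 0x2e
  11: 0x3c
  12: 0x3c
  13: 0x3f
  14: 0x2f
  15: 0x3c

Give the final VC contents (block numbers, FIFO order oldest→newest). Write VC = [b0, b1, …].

VC = [11]

#0 0x2c→b11/s1 MISS; vc=[]
#1 0x3f→b15/s1 MISS; vc=[11]
#2 0x2f→b11/s1 VC-HIT; vc=[15]
#3 0x3c→b15/s1 VC-HIT; vc=[11]
#4 0x2c→b11/s1 VC-HIT; vc=[15]
#5 0x2f→b11/s1 L1-HIT; vc=[15]
#6 0x2e→b11/s1 L1-HIT; vc=[15]
#7 0x3c→b15/s1 VC-HIT; vc=[11]
#8 0x2e→b11/s1 VC-HIT; vc=[15]
#9 0x3f→b15/s1 VC-HIT; vc=[11]
#10 0x2e→b11/s1 VC-HIT; vc=[15]
#11 0x3c→b15/s1 VC-HIT; vc=[11]
#12 0x3c→b15/s1 L1-HIT; vc=[11]
#13 0x3f→b15/s1 L1-HIT; vc=[11]
#14 0x2f→b11/s1 VC-HIT; vc=[15]
#15 0x3c→b15/s1 VC-HIT; vc=[11]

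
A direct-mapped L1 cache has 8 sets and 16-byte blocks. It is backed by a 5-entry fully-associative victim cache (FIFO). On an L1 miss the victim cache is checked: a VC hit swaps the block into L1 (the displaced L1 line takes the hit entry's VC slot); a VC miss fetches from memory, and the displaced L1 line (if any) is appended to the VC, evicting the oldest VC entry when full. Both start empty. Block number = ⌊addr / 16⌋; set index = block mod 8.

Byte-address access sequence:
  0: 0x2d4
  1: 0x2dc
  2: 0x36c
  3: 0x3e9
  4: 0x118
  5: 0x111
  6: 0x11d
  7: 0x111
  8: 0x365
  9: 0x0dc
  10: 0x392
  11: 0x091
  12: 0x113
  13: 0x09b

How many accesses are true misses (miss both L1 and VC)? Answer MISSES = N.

  [0] addr=0x2d4 blk=45 s=5: MISS | VC []
  [1] addr=0x2dc blk=45 s=5: L1-HIT | VC []
  [2] addr=0x36c blk=54 s=6: MISS | VC []
  [3] addr=0x3e9 blk=62 s=6: MISS | VC [54]
  [4] addr=0x118 blk=17 s=1: MISS | VC [54]
  [5] addr=0x111 blk=17 s=1: L1-HIT | VC [54]
  [6] addr=0x11d blk=17 s=1: L1-HIT | VC [54]
  [7] addr=0x111 blk=17 s=1: L1-HIT | VC [54]
  [8] addr=0x365 blk=54 s=6: VC-HIT | VC [62]
  [9] addr=0xdc blk=13 s=5: MISS | VC [62, 45]
  [10] addr=0x392 blk=57 s=1: MISS | VC [62, 45, 17]
  [11] addr=0x91 blk=9 s=1: MISS | VC [62, 45, 17, 57]
  [12] addr=0x113 blk=17 s=1: VC-HIT | VC [62, 45, 9, 57]
  [13] addr=0x9b blk=9 s=1: VC-HIT | VC [62, 45, 17, 57]

MISSES = 7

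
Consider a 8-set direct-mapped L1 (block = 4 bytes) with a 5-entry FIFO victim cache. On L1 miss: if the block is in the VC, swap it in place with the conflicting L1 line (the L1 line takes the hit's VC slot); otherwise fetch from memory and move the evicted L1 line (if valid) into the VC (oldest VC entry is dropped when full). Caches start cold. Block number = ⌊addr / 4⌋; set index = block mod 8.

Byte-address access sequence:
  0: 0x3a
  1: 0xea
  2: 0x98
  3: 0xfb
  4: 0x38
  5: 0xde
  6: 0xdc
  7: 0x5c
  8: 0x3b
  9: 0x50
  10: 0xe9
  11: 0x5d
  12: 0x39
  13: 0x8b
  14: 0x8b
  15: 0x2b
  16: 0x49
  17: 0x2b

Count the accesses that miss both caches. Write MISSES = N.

  [0] addr=0x3a blk=14 s=6: MISS | VC []
  [1] addr=0xea blk=58 s=2: MISS | VC []
  [2] addr=0x98 blk=38 s=6: MISS | VC [14]
  [3] addr=0xfb blk=62 s=6: MISS | VC [14, 38]
  [4] addr=0x38 blk=14 s=6: VC-HIT | VC [62, 38]
  [5] addr=0xde blk=55 s=7: MISS | VC [62, 38]
  [6] addr=0xdc blk=55 s=7: L1-HIT | VC [62, 38]
  [7] addr=0x5c blk=23 s=7: MISS | VC [62, 38, 55]
  [8] addr=0x3b blk=14 s=6: L1-HIT | VC [62, 38, 55]
  [9] addr=0x50 blk=20 s=4: MISS | VC [62, 38, 55]
  [10] addr=0xe9 blk=58 s=2: L1-HIT | VC [62, 38, 55]
  [11] addr=0x5d blk=23 s=7: L1-HIT | VC [62, 38, 55]
  [12] addr=0x39 blk=14 s=6: L1-HIT | VC [62, 38, 55]
  [13] addr=0x8b blk=34 s=2: MISS | VC [62, 38, 55, 58]
  [14] addr=0x8b blk=34 s=2: L1-HIT | VC [62, 38, 55, 58]
  [15] addr=0x2b blk=10 s=2: MISS | VC [62, 38, 55, 58, 34]
  [16] addr=0x49 blk=18 s=2: MISS | VC [38, 55, 58, 34, 10]
  [17] addr=0x2b blk=10 s=2: VC-HIT | VC [38, 55, 58, 34, 18]

MISSES = 10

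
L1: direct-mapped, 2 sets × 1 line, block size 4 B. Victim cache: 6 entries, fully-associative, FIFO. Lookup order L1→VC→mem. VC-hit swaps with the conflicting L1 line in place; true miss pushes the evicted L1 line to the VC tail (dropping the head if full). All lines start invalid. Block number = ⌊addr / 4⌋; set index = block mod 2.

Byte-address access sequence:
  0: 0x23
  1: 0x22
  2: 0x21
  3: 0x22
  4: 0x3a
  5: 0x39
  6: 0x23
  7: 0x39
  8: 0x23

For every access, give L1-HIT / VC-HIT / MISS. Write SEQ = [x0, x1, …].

SEQ = [MISS, L1-HIT, L1-HIT, L1-HIT, MISS, L1-HIT, VC-HIT, VC-HIT, VC-HIT]

  [0] addr=0x23 blk=8 s=0: MISS | VC []
  [1] addr=0x22 blk=8 s=0: L1-HIT | VC []
  [2] addr=0x21 blk=8 s=0: L1-HIT | VC []
  [3] addr=0x22 blk=8 s=0: L1-HIT | VC []
  [4] addr=0x3a blk=14 s=0: MISS | VC [8]
  [5] addr=0x39 blk=14 s=0: L1-HIT | VC [8]
  [6] addr=0x23 blk=8 s=0: VC-HIT | VC [14]
  [7] addr=0x39 blk=14 s=0: VC-HIT | VC [8]
  [8] addr=0x23 blk=8 s=0: VC-HIT | VC [14]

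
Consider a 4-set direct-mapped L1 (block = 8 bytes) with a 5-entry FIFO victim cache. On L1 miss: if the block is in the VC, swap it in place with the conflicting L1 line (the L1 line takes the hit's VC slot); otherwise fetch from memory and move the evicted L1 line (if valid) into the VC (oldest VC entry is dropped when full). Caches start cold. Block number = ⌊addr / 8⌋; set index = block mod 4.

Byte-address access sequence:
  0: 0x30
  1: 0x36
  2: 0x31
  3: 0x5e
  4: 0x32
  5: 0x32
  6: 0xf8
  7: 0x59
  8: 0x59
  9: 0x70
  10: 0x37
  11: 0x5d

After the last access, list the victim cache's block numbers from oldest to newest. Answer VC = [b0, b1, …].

0: 0x30 (blk 6, set 2) → MISS  vc=[]
1: 0x36 (blk 6, set 2) → L1-HIT  vc=[]
2: 0x31 (blk 6, set 2) → L1-HIT  vc=[]
3: 0x5e (blk 11, set 3) → MISS  vc=[]
4: 0x32 (blk 6, set 2) → L1-HIT  vc=[]
5: 0x32 (blk 6, set 2) → L1-HIT  vc=[]
6: 0xf8 (blk 31, set 3) → MISS  vc=[11]
7: 0x59 (blk 11, set 3) → VC-HIT  vc=[31]
8: 0x59 (blk 11, set 3) → L1-HIT  vc=[31]
9: 0x70 (blk 14, set 2) → MISS  vc=[31, 6]
10: 0x37 (blk 6, set 2) → VC-HIT  vc=[31, 14]
11: 0x5d (blk 11, set 3) → L1-HIT  vc=[31, 14]

VC = [31, 14]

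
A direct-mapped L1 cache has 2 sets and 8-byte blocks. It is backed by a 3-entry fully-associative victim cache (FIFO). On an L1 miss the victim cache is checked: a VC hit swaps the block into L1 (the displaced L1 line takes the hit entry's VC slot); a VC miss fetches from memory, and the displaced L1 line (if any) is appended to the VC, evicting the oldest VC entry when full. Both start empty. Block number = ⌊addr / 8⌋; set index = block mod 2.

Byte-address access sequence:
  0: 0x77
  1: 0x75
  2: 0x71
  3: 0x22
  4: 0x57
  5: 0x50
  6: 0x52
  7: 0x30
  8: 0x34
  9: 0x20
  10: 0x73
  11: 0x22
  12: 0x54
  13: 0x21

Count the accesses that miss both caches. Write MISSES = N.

#0 0x77→b14/s0 MISS; vc=[]
#1 0x75→b14/s0 L1-HIT; vc=[]
#2 0x71→b14/s0 L1-HIT; vc=[]
#3 0x22→b4/s0 MISS; vc=[14]
#4 0x57→b10/s0 MISS; vc=[14,4]
#5 0x50→b10/s0 L1-HIT; vc=[14,4]
#6 0x52→b10/s0 L1-HIT; vc=[14,4]
#7 0x30→b6/s0 MISS; vc=[14,4,10]
#8 0x34→b6/s0 L1-HIT; vc=[14,4,10]
#9 0x20→b4/s0 VC-HIT; vc=[14,6,10]
#10 0x73→b14/s0 VC-HIT; vc=[4,6,10]
#11 0x22→b4/s0 VC-HIT; vc=[14,6,10]
#12 0x54→b10/s0 VC-HIT; vc=[14,6,4]
#13 0x21→b4/s0 VC-HIT; vc=[14,6,10]

MISSES = 4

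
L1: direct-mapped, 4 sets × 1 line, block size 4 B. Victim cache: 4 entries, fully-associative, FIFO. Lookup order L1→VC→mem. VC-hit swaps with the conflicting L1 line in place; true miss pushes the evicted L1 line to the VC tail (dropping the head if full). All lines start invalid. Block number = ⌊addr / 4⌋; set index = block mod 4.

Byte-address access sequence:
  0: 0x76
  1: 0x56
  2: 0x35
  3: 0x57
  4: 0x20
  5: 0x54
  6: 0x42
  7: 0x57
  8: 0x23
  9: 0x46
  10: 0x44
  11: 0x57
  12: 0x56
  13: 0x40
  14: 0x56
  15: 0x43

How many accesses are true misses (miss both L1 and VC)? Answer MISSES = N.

MISSES = 6

#0 0x76→b29/s1 MISS; vc=[]
#1 0x56→b21/s1 MISS; vc=[29]
#2 0x35→b13/s1 MISS; vc=[29,21]
#3 0x57→b21/s1 VC-HIT; vc=[29,13]
#4 0x20→b8/s0 MISS; vc=[29,13]
#5 0x54→b21/s1 L1-HIT; vc=[29,13]
#6 0x42→b16/s0 MISS; vc=[29,13,8]
#7 0x57→b21/s1 L1-HIT; vc=[29,13,8]
#8 0x23→b8/s0 VC-HIT; vc=[29,13,16]
#9 0x46→b17/s1 MISS; vc=[29,13,16,21]
#10 0x44→b17/s1 L1-HIT; vc=[29,13,16,21]
#11 0x57→b21/s1 VC-HIT; vc=[29,13,16,17]
#12 0x56→b21/s1 L1-HIT; vc=[29,13,16,17]
#13 0x40→b16/s0 VC-HIT; vc=[29,13,8,17]
#14 0x56→b21/s1 L1-HIT; vc=[29,13,8,17]
#15 0x43→b16/s0 L1-HIT; vc=[29,13,8,17]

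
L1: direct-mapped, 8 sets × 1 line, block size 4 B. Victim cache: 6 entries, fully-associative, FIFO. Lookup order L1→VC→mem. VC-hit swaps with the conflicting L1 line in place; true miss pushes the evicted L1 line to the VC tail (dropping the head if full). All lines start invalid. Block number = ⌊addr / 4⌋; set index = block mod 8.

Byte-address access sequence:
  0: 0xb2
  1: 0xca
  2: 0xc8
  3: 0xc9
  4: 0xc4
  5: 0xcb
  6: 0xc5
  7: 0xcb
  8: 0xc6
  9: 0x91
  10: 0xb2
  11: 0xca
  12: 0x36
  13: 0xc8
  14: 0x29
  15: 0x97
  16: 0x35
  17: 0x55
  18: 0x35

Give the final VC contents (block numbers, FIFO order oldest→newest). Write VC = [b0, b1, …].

VC = [36, 50, 37, 21]

0: 0xb2 (blk 44, set 4) → MISS  vc=[]
1: 0xca (blk 50, set 2) → MISS  vc=[]
2: 0xc8 (blk 50, set 2) → L1-HIT  vc=[]
3: 0xc9 (blk 50, set 2) → L1-HIT  vc=[]
4: 0xc4 (blk 49, set 1) → MISS  vc=[]
5: 0xcb (blk 50, set 2) → L1-HIT  vc=[]
6: 0xc5 (blk 49, set 1) → L1-HIT  vc=[]
7: 0xcb (blk 50, set 2) → L1-HIT  vc=[]
8: 0xc6 (blk 49, set 1) → L1-HIT  vc=[]
9: 0x91 (blk 36, set 4) → MISS  vc=[44]
10: 0xb2 (blk 44, set 4) → VC-HIT  vc=[36]
11: 0xca (blk 50, set 2) → L1-HIT  vc=[36]
12: 0x36 (blk 13, set 5) → MISS  vc=[36]
13: 0xc8 (blk 50, set 2) → L1-HIT  vc=[36]
14: 0x29 (blk 10, set 2) → MISS  vc=[36, 50]
15: 0x97 (blk 37, set 5) → MISS  vc=[36, 50, 13]
16: 0x35 (blk 13, set 5) → VC-HIT  vc=[36, 50, 37]
17: 0x55 (blk 21, set 5) → MISS  vc=[36, 50, 37, 13]
18: 0x35 (blk 13, set 5) → VC-HIT  vc=[36, 50, 37, 21]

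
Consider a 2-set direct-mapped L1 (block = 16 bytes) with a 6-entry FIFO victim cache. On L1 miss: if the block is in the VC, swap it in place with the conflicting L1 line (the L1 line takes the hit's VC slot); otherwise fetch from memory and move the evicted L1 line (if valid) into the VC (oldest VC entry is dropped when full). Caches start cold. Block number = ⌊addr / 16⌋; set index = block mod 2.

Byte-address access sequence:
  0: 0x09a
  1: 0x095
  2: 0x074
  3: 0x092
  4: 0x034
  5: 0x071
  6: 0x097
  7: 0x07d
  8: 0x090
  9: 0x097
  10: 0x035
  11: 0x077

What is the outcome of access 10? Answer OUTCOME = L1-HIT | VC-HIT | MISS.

  [0] addr=0x9a blk=9 s=1: MISS | VC []
  [1] addr=0x95 blk=9 s=1: L1-HIT | VC []
  [2] addr=0x74 blk=7 s=1: MISS | VC [9]
  [3] addr=0x92 blk=9 s=1: VC-HIT | VC [7]
  [4] addr=0x34 blk=3 s=1: MISS | VC [7, 9]
  [5] addr=0x71 blk=7 s=1: VC-HIT | VC [3, 9]
  [6] addr=0x97 blk=9 s=1: VC-HIT | VC [3, 7]
  [7] addr=0x7d blk=7 s=1: VC-HIT | VC [3, 9]
  [8] addr=0x90 blk=9 s=1: VC-HIT | VC [3, 7]
  [9] addr=0x97 blk=9 s=1: L1-HIT | VC [3, 7]
  [10] addr=0x35 blk=3 s=1: VC-HIT | VC [9, 7]
  [11] addr=0x77 blk=7 s=1: VC-HIT | VC [9, 3]

OUTCOME = VC-HIT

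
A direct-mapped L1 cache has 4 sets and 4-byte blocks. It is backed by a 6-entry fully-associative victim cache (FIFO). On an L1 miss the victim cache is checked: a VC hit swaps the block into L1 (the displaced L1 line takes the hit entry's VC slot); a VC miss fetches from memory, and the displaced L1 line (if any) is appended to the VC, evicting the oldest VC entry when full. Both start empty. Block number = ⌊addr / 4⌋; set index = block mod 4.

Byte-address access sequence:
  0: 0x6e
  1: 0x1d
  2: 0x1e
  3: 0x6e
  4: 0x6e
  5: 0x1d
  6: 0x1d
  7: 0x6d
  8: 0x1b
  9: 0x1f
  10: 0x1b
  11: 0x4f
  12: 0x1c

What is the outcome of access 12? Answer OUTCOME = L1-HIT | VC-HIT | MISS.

  [0] addr=0x6e blk=27 s=3: MISS | VC []
  [1] addr=0x1d blk=7 s=3: MISS | VC [27]
  [2] addr=0x1e blk=7 s=3: L1-HIT | VC [27]
  [3] addr=0x6e blk=27 s=3: VC-HIT | VC [7]
  [4] addr=0x6e blk=27 s=3: L1-HIT | VC [7]
  [5] addr=0x1d blk=7 s=3: VC-HIT | VC [27]
  [6] addr=0x1d blk=7 s=3: L1-HIT | VC [27]
  [7] addr=0x6d blk=27 s=3: VC-HIT | VC [7]
  [8] addr=0x1b blk=6 s=2: MISS | VC [7]
  [9] addr=0x1f blk=7 s=3: VC-HIT | VC [27]
  [10] addr=0x1b blk=6 s=2: L1-HIT | VC [27]
  [11] addr=0x4f blk=19 s=3: MISS | VC [27, 7]
  [12] addr=0x1c blk=7 s=3: VC-HIT | VC [27, 19]

OUTCOME = VC-HIT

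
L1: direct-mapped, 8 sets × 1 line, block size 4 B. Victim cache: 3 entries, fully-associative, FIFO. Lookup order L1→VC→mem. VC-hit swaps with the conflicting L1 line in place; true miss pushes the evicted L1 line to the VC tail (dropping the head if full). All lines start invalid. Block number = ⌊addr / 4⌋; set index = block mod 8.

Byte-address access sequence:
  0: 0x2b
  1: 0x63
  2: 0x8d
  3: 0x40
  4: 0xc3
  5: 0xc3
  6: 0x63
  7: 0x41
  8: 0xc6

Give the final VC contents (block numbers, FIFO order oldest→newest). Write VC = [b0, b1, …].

VC = [48, 24]

#0 0x2b→b10/s2 MISS; vc=[]
#1 0x63→b24/s0 MISS; vc=[]
#2 0x8d→b35/s3 MISS; vc=[]
#3 0x40→b16/s0 MISS; vc=[24]
#4 0xc3→b48/s0 MISS; vc=[24,16]
#5 0xc3→b48/s0 L1-HIT; vc=[24,16]
#6 0x63→b24/s0 VC-HIT; vc=[48,16]
#7 0x41→b16/s0 VC-HIT; vc=[48,24]
#8 0xc6→b49/s1 MISS; vc=[48,24]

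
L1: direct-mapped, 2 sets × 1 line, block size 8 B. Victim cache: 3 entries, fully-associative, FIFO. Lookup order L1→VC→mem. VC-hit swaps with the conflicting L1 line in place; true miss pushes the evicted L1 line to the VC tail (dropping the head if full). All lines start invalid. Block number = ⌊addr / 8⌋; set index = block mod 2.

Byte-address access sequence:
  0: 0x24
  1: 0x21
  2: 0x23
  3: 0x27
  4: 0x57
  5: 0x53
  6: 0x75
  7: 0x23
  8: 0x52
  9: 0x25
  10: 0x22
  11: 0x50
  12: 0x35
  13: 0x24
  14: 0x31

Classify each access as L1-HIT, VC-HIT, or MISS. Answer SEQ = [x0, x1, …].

0: 0x24 (blk 4, set 0) → MISS  vc=[]
1: 0x21 (blk 4, set 0) → L1-HIT  vc=[]
2: 0x23 (blk 4, set 0) → L1-HIT  vc=[]
3: 0x27 (blk 4, set 0) → L1-HIT  vc=[]
4: 0x57 (blk 10, set 0) → MISS  vc=[4]
5: 0x53 (blk 10, set 0) → L1-HIT  vc=[4]
6: 0x75 (blk 14, set 0) → MISS  vc=[4, 10]
7: 0x23 (blk 4, set 0) → VC-HIT  vc=[14, 10]
8: 0x52 (blk 10, set 0) → VC-HIT  vc=[14, 4]
9: 0x25 (blk 4, set 0) → VC-HIT  vc=[14, 10]
10: 0x22 (blk 4, set 0) → L1-HIT  vc=[14, 10]
11: 0x50 (blk 10, set 0) → VC-HIT  vc=[14, 4]
12: 0x35 (blk 6, set 0) → MISS  vc=[14, 4, 10]
13: 0x24 (blk 4, set 0) → VC-HIT  vc=[14, 6, 10]
14: 0x31 (blk 6, set 0) → VC-HIT  vc=[14, 4, 10]

SEQ = [MISS, L1-HIT, L1-HIT, L1-HIT, MISS, L1-HIT, MISS, VC-HIT, VC-HIT, VC-HIT, L1-HIT, VC-HIT, MISS, VC-HIT, VC-HIT]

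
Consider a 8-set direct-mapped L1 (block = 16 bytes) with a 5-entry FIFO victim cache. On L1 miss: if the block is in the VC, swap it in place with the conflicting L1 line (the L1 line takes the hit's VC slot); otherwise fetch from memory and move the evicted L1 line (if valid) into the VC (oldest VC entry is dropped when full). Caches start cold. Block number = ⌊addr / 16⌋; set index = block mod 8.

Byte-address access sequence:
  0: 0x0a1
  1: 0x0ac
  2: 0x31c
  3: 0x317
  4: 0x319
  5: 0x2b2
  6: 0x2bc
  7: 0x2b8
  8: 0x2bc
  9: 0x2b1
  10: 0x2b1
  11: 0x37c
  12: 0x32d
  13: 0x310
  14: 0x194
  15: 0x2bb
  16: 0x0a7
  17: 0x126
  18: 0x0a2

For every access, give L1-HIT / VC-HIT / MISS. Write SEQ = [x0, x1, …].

0: 0xa1 (blk 10, set 2) → MISS  vc=[]
1: 0xac (blk 10, set 2) → L1-HIT  vc=[]
2: 0x31c (blk 49, set 1) → MISS  vc=[]
3: 0x317 (blk 49, set 1) → L1-HIT  vc=[]
4: 0x319 (blk 49, set 1) → L1-HIT  vc=[]
5: 0x2b2 (blk 43, set 3) → MISS  vc=[]
6: 0x2bc (blk 43, set 3) → L1-HIT  vc=[]
7: 0x2b8 (blk 43, set 3) → L1-HIT  vc=[]
8: 0x2bc (blk 43, set 3) → L1-HIT  vc=[]
9: 0x2b1 (blk 43, set 3) → L1-HIT  vc=[]
10: 0x2b1 (blk 43, set 3) → L1-HIT  vc=[]
11: 0x37c (blk 55, set 7) → MISS  vc=[]
12: 0x32d (blk 50, set 2) → MISS  vc=[10]
13: 0x310 (blk 49, set 1) → L1-HIT  vc=[10]
14: 0x194 (blk 25, set 1) → MISS  vc=[10, 49]
15: 0x2bb (blk 43, set 3) → L1-HIT  vc=[10, 49]
16: 0xa7 (blk 10, set 2) → VC-HIT  vc=[50, 49]
17: 0x126 (blk 18, set 2) → MISS  vc=[50, 49, 10]
18: 0xa2 (blk 10, set 2) → VC-HIT  vc=[50, 49, 18]

SEQ = [MISS, L1-HIT, MISS, L1-HIT, L1-HIT, MISS, L1-HIT, L1-HIT, L1-HIT, L1-HIT, L1-HIT, MISS, MISS, L1-HIT, MISS, L1-HIT, VC-HIT, MISS, VC-HIT]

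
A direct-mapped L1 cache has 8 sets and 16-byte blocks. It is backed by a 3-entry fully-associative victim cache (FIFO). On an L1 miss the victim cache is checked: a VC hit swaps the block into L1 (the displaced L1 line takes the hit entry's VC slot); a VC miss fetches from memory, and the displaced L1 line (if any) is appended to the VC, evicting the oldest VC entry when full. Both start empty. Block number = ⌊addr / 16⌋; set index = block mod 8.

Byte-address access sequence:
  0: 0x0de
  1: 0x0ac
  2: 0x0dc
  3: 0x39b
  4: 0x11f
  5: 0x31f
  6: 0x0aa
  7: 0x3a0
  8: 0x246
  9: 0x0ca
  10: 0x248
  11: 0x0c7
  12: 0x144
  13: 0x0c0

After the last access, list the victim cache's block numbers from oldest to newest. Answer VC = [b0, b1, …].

#0 0xde→b13/s5 MISS; vc=[]
#1 0xac→b10/s2 MISS; vc=[]
#2 0xdc→b13/s5 L1-HIT; vc=[]
#3 0x39b→b57/s1 MISS; vc=[]
#4 0x11f→b17/s1 MISS; vc=[57]
#5 0x31f→b49/s1 MISS; vc=[57,17]
#6 0xaa→b10/s2 L1-HIT; vc=[57,17]
#7 0x3a0→b58/s2 MISS; vc=[57,17,10]
#8 0x246→b36/s4 MISS; vc=[57,17,10]
#9 0xca→b12/s4 MISS; vc=[17,10,36]
#10 0x248→b36/s4 VC-HIT; vc=[17,10,12]
#11 0xc7→b12/s4 VC-HIT; vc=[17,10,36]
#12 0x144→b20/s4 MISS; vc=[10,36,12]
#13 0xc0→b12/s4 VC-HIT; vc=[10,36,20]

VC = [10, 36, 20]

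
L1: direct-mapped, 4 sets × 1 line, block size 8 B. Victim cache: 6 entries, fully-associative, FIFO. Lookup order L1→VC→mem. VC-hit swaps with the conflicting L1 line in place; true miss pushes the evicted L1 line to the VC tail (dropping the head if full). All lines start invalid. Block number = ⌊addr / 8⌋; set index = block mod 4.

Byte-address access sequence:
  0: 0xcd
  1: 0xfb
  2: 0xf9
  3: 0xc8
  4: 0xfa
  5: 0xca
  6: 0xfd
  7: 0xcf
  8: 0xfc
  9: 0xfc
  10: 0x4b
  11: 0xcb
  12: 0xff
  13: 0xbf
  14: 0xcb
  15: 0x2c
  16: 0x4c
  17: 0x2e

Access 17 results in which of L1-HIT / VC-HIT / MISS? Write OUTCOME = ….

OUTCOME = VC-HIT

  [0] addr=0xcd blk=25 s=1: MISS | VC []
  [1] addr=0xfb blk=31 s=3: MISS | VC []
  [2] addr=0xf9 blk=31 s=3: L1-HIT | VC []
  [3] addr=0xc8 blk=25 s=1: L1-HIT | VC []
  [4] addr=0xfa blk=31 s=3: L1-HIT | VC []
  [5] addr=0xca blk=25 s=1: L1-HIT | VC []
  [6] addr=0xfd blk=31 s=3: L1-HIT | VC []
  [7] addr=0xcf blk=25 s=1: L1-HIT | VC []
  [8] addr=0xfc blk=31 s=3: L1-HIT | VC []
  [9] addr=0xfc blk=31 s=3: L1-HIT | VC []
  [10] addr=0x4b blk=9 s=1: MISS | VC [25]
  [11] addr=0xcb blk=25 s=1: VC-HIT | VC [9]
  [12] addr=0xff blk=31 s=3: L1-HIT | VC [9]
  [13] addr=0xbf blk=23 s=3: MISS | VC [9, 31]
  [14] addr=0xcb blk=25 s=1: L1-HIT | VC [9, 31]
  [15] addr=0x2c blk=5 s=1: MISS | VC [9, 31, 25]
  [16] addr=0x4c blk=9 s=1: VC-HIT | VC [5, 31, 25]
  [17] addr=0x2e blk=5 s=1: VC-HIT | VC [9, 31, 25]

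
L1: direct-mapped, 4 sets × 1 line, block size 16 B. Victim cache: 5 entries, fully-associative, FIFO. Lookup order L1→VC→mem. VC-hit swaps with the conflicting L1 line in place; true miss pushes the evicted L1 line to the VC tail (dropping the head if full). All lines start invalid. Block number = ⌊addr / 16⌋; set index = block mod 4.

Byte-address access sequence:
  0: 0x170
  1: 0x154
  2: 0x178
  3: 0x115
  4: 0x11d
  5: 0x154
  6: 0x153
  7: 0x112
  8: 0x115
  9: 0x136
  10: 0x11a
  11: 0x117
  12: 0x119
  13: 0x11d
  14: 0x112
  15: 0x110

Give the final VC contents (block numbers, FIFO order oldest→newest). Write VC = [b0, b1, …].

VC = [21, 23]

#0 0x170→b23/s3 MISS; vc=[]
#1 0x154→b21/s1 MISS; vc=[]
#2 0x178→b23/s3 L1-HIT; vc=[]
#3 0x115→b17/s1 MISS; vc=[21]
#4 0x11d→b17/s1 L1-HIT; vc=[21]
#5 0x154→b21/s1 VC-HIT; vc=[17]
#6 0x153→b21/s1 L1-HIT; vc=[17]
#7 0x112→b17/s1 VC-HIT; vc=[21]
#8 0x115→b17/s1 L1-HIT; vc=[21]
#9 0x136→b19/s3 MISS; vc=[21,23]
#10 0x11a→b17/s1 L1-HIT; vc=[21,23]
#11 0x117→b17/s1 L1-HIT; vc=[21,23]
#12 0x119→b17/s1 L1-HIT; vc=[21,23]
#13 0x11d→b17/s1 L1-HIT; vc=[21,23]
#14 0x112→b17/s1 L1-HIT; vc=[21,23]
#15 0x110→b17/s1 L1-HIT; vc=[21,23]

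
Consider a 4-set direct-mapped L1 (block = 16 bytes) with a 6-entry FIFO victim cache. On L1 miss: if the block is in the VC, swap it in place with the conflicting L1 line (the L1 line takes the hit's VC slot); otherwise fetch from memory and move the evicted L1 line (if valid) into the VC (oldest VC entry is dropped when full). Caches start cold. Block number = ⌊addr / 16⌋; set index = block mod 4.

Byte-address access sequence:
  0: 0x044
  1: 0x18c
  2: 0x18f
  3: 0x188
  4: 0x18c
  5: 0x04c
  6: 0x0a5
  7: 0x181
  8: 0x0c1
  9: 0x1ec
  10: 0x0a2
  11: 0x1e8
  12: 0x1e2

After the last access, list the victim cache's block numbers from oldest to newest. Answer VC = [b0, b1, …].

  [0] addr=0x44 blk=4 s=0: MISS | VC []
  [1] addr=0x18c blk=24 s=0: MISS | VC [4]
  [2] addr=0x18f blk=24 s=0: L1-HIT | VC [4]
  [3] addr=0x188 blk=24 s=0: L1-HIT | VC [4]
  [4] addr=0x18c blk=24 s=0: L1-HIT | VC [4]
  [5] addr=0x4c blk=4 s=0: VC-HIT | VC [24]
  [6] addr=0xa5 blk=10 s=2: MISS | VC [24]
  [7] addr=0x181 blk=24 s=0: VC-HIT | VC [4]
  [8] addr=0xc1 blk=12 s=0: MISS | VC [4, 24]
  [9] addr=0x1ec blk=30 s=2: MISS | VC [4, 24, 10]
  [10] addr=0xa2 blk=10 s=2: VC-HIT | VC [4, 24, 30]
  [11] addr=0x1e8 blk=30 s=2: VC-HIT | VC [4, 24, 10]
  [12] addr=0x1e2 blk=30 s=2: L1-HIT | VC [4, 24, 10]

VC = [4, 24, 10]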